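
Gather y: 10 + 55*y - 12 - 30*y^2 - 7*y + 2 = -30*y^2 + 48*y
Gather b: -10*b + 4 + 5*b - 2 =2 - 5*b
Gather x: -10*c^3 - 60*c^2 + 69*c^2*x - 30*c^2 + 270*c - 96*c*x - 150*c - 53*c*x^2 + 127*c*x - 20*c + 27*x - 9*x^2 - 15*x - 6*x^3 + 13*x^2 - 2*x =-10*c^3 - 90*c^2 + 100*c - 6*x^3 + x^2*(4 - 53*c) + x*(69*c^2 + 31*c + 10)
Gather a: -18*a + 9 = 9 - 18*a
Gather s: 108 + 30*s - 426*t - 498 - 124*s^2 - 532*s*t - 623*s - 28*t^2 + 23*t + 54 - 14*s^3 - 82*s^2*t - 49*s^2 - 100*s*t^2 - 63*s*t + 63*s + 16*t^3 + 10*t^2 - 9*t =-14*s^3 + s^2*(-82*t - 173) + s*(-100*t^2 - 595*t - 530) + 16*t^3 - 18*t^2 - 412*t - 336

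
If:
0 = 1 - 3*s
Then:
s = 1/3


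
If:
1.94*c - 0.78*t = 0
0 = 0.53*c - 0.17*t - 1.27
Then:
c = 11.85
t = 29.47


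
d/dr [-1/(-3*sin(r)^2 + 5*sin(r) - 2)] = (5 - 6*sin(r))*cos(r)/(3*sin(r)^2 - 5*sin(r) + 2)^2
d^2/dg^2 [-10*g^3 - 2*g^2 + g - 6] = -60*g - 4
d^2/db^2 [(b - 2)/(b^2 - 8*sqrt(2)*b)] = 2*(b^3 - 6*b^2 + 48*sqrt(2)*b - 256)/(b^3*(b^3 - 24*sqrt(2)*b^2 + 384*b - 1024*sqrt(2)))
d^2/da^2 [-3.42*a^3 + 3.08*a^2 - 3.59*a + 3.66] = 6.16 - 20.52*a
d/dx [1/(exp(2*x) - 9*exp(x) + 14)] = (9 - 2*exp(x))*exp(x)/(exp(2*x) - 9*exp(x) + 14)^2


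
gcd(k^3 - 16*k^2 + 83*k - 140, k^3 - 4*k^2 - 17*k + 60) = k - 5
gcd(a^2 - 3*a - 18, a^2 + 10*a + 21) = a + 3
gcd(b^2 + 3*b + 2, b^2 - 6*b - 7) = b + 1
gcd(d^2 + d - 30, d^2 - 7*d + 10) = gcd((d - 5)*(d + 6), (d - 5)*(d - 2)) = d - 5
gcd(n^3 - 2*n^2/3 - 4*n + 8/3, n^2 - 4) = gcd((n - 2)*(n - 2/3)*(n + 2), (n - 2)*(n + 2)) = n^2 - 4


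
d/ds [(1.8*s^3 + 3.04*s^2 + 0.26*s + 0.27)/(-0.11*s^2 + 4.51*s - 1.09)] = (-0.198*s^4 + 16.236*s^3 + 7.853*s^2 - 6.5678*s - 1.5011)/(0.0121*s^4 - 0.9922*s^3 + 20.5799*s^2 - 9.8318*s + 1.1881)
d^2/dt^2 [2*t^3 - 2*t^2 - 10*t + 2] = 12*t - 4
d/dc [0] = 0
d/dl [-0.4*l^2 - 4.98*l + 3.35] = -0.8*l - 4.98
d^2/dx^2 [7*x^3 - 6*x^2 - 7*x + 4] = 42*x - 12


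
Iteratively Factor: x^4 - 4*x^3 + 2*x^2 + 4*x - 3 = (x - 3)*(x^3 - x^2 - x + 1) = (x - 3)*(x - 1)*(x^2 - 1) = (x - 3)*(x - 1)*(x + 1)*(x - 1)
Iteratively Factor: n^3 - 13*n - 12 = (n - 4)*(n^2 + 4*n + 3) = (n - 4)*(n + 1)*(n + 3)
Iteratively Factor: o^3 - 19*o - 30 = (o + 2)*(o^2 - 2*o - 15) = (o - 5)*(o + 2)*(o + 3)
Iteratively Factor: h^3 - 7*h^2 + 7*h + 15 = (h - 3)*(h^2 - 4*h - 5) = (h - 5)*(h - 3)*(h + 1)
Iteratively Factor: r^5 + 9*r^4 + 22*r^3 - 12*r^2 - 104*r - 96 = (r + 2)*(r^4 + 7*r^3 + 8*r^2 - 28*r - 48) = (r + 2)*(r + 3)*(r^3 + 4*r^2 - 4*r - 16) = (r - 2)*(r + 2)*(r + 3)*(r^2 + 6*r + 8) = (r - 2)*(r + 2)*(r + 3)*(r + 4)*(r + 2)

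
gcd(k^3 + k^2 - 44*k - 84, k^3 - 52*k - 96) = k^2 + 8*k + 12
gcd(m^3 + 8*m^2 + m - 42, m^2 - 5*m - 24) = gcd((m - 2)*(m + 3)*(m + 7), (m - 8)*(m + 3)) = m + 3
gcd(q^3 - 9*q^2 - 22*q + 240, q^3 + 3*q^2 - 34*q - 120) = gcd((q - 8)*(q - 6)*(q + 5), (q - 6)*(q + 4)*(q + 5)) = q^2 - q - 30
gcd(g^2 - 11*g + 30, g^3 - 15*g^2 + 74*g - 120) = g^2 - 11*g + 30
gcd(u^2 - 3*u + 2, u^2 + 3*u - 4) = u - 1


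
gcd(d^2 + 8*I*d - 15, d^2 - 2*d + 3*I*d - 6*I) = d + 3*I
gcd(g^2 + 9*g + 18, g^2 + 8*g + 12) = g + 6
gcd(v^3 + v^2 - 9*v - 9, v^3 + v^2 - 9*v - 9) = v^3 + v^2 - 9*v - 9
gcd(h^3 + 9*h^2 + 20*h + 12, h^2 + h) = h + 1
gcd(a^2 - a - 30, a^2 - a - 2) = 1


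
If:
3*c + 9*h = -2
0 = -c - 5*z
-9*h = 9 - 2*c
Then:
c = 7/5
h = -31/45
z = -7/25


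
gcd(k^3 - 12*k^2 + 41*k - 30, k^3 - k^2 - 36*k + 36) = k^2 - 7*k + 6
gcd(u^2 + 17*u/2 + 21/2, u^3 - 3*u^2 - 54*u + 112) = u + 7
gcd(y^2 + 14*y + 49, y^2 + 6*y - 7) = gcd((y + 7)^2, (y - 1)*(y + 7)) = y + 7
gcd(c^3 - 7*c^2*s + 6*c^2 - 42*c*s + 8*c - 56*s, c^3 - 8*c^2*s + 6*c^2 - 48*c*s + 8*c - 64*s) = c^2 + 6*c + 8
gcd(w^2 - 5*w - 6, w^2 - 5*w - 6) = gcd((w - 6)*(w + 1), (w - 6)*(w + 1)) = w^2 - 5*w - 6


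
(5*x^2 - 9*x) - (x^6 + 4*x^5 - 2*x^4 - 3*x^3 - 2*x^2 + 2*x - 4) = -x^6 - 4*x^5 + 2*x^4 + 3*x^3 + 7*x^2 - 11*x + 4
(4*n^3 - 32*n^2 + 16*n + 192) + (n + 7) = 4*n^3 - 32*n^2 + 17*n + 199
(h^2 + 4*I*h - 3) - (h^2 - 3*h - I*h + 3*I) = 3*h + 5*I*h - 3 - 3*I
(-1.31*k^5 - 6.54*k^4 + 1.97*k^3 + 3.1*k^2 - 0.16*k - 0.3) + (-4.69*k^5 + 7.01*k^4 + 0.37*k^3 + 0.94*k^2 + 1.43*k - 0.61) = -6.0*k^5 + 0.47*k^4 + 2.34*k^3 + 4.04*k^2 + 1.27*k - 0.91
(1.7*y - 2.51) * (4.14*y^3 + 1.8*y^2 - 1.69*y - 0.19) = 7.038*y^4 - 7.3314*y^3 - 7.391*y^2 + 3.9189*y + 0.4769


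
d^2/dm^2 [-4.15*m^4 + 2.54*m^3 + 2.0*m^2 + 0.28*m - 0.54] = -49.8*m^2 + 15.24*m + 4.0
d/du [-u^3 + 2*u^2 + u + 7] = -3*u^2 + 4*u + 1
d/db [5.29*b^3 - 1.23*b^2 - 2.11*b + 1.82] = 15.87*b^2 - 2.46*b - 2.11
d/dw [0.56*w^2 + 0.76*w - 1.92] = 1.12*w + 0.76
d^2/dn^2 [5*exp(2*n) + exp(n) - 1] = (20*exp(n) + 1)*exp(n)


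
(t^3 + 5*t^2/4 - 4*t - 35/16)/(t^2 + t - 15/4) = (8*t^2 - 10*t - 7)/(4*(2*t - 3))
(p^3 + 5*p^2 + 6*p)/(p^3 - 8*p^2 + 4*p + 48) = p*(p + 3)/(p^2 - 10*p + 24)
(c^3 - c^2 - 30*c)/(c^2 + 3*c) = (c^2 - c - 30)/(c + 3)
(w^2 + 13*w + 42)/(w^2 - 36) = (w + 7)/(w - 6)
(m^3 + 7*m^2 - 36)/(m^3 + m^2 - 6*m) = (m + 6)/m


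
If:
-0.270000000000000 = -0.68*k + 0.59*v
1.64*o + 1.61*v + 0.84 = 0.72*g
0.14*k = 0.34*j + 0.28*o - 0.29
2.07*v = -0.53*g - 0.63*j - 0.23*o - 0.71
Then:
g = -6.39539111378103*v - 3.71599902459649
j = 3.47798173106911*v + 2.78176131499463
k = 0.867647058823529*v + 0.397058823529412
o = -3.78944000117216*v - 2.14360932787163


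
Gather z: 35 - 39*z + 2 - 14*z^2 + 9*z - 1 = -14*z^2 - 30*z + 36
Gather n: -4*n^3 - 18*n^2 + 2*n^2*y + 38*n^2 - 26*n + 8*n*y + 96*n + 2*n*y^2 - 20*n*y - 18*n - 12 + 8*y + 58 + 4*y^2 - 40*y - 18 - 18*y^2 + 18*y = -4*n^3 + n^2*(2*y + 20) + n*(2*y^2 - 12*y + 52) - 14*y^2 - 14*y + 28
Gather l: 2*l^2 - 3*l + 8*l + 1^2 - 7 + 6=2*l^2 + 5*l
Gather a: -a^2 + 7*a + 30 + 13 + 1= -a^2 + 7*a + 44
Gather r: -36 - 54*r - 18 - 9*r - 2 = -63*r - 56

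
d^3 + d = d*(d - I)*(d + I)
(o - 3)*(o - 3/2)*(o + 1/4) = o^3 - 17*o^2/4 + 27*o/8 + 9/8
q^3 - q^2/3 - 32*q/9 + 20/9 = (q - 5/3)*(q - 2/3)*(q + 2)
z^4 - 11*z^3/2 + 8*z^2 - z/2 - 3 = (z - 3)*(z - 2)*(z - 1)*(z + 1/2)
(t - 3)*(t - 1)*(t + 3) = t^3 - t^2 - 9*t + 9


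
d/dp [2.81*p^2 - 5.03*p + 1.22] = 5.62*p - 5.03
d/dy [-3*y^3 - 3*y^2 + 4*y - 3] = -9*y^2 - 6*y + 4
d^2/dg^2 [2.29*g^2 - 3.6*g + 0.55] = 4.58000000000000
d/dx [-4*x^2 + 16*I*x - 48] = -8*x + 16*I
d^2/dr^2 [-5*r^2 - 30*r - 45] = -10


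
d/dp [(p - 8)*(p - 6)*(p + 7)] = 3*p^2 - 14*p - 50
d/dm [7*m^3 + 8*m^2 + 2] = m*(21*m + 16)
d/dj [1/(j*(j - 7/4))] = 4*(7 - 8*j)/(j^2*(16*j^2 - 56*j + 49))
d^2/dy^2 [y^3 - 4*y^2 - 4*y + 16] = 6*y - 8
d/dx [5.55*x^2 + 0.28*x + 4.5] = 11.1*x + 0.28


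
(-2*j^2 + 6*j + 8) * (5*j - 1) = -10*j^3 + 32*j^2 + 34*j - 8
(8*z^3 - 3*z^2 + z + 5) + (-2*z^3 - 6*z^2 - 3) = 6*z^3 - 9*z^2 + z + 2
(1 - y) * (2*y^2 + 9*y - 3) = -2*y^3 - 7*y^2 + 12*y - 3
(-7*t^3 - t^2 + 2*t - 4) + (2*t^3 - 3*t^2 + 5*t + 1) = -5*t^3 - 4*t^2 + 7*t - 3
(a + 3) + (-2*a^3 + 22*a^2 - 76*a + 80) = -2*a^3 + 22*a^2 - 75*a + 83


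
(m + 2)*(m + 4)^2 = m^3 + 10*m^2 + 32*m + 32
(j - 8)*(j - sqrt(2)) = j^2 - 8*j - sqrt(2)*j + 8*sqrt(2)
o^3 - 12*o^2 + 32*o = o*(o - 8)*(o - 4)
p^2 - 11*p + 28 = (p - 7)*(p - 4)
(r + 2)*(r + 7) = r^2 + 9*r + 14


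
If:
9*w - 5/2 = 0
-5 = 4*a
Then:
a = -5/4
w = 5/18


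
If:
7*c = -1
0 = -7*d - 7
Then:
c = -1/7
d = -1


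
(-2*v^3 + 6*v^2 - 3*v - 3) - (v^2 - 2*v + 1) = -2*v^3 + 5*v^2 - v - 4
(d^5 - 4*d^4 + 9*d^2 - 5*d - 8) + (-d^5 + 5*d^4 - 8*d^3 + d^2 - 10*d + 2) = d^4 - 8*d^3 + 10*d^2 - 15*d - 6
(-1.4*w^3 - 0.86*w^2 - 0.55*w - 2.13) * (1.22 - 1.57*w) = 2.198*w^4 - 0.3578*w^3 - 0.1857*w^2 + 2.6731*w - 2.5986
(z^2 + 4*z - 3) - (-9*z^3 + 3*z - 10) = 9*z^3 + z^2 + z + 7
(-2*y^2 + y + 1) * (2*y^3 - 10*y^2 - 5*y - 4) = -4*y^5 + 22*y^4 + 2*y^3 - 7*y^2 - 9*y - 4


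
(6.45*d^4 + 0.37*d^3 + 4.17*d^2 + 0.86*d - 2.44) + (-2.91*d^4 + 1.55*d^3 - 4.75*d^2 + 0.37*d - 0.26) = 3.54*d^4 + 1.92*d^3 - 0.58*d^2 + 1.23*d - 2.7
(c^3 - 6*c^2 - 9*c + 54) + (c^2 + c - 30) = c^3 - 5*c^2 - 8*c + 24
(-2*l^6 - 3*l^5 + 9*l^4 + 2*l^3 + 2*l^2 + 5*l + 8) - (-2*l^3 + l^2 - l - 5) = -2*l^6 - 3*l^5 + 9*l^4 + 4*l^3 + l^2 + 6*l + 13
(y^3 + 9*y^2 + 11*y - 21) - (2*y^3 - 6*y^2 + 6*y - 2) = -y^3 + 15*y^2 + 5*y - 19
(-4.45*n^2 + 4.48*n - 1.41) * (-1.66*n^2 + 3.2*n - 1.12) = 7.387*n^4 - 21.6768*n^3 + 21.6606*n^2 - 9.5296*n + 1.5792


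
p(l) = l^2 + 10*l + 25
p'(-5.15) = -0.30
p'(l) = 2*l + 10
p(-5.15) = 0.02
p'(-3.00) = 4.00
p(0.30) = 28.09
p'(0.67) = 11.34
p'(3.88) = 17.76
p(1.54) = 42.77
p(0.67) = 32.15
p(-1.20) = 14.44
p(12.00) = 289.00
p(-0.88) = 16.97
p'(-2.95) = 4.10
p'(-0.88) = 8.24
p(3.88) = 78.85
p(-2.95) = 4.20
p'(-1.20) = 7.60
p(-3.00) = 4.00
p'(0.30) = 10.60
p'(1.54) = 13.08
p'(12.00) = 34.00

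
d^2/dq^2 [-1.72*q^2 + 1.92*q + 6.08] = -3.44000000000000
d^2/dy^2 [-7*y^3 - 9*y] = -42*y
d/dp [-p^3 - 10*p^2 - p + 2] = -3*p^2 - 20*p - 1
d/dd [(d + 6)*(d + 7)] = 2*d + 13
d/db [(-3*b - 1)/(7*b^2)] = (3*b + 2)/(7*b^3)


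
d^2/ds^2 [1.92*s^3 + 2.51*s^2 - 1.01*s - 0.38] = 11.52*s + 5.02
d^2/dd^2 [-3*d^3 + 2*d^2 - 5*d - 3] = 4 - 18*d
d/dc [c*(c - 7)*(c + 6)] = 3*c^2 - 2*c - 42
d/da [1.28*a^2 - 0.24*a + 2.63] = 2.56*a - 0.24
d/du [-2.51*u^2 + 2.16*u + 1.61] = 2.16 - 5.02*u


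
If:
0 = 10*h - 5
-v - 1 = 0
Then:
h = 1/2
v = -1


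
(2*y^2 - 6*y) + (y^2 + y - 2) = 3*y^2 - 5*y - 2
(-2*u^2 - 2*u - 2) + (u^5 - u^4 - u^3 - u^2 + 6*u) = u^5 - u^4 - u^3 - 3*u^2 + 4*u - 2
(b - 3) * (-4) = 12 - 4*b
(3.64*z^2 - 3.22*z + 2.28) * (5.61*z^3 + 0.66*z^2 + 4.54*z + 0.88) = 20.4204*z^5 - 15.6618*z^4 + 27.1912*z^3 - 9.9108*z^2 + 7.5176*z + 2.0064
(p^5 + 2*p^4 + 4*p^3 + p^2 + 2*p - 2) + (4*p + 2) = p^5 + 2*p^4 + 4*p^3 + p^2 + 6*p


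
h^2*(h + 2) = h^3 + 2*h^2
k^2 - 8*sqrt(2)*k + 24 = (k - 6*sqrt(2))*(k - 2*sqrt(2))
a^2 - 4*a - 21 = (a - 7)*(a + 3)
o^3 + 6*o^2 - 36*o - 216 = (o - 6)*(o + 6)^2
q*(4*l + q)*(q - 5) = 4*l*q^2 - 20*l*q + q^3 - 5*q^2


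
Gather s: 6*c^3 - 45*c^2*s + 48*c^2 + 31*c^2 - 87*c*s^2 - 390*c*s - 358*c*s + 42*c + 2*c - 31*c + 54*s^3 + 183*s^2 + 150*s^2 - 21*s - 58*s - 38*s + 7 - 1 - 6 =6*c^3 + 79*c^2 + 13*c + 54*s^3 + s^2*(333 - 87*c) + s*(-45*c^2 - 748*c - 117)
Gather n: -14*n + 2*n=-12*n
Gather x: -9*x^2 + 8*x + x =-9*x^2 + 9*x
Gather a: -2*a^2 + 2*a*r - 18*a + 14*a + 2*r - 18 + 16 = -2*a^2 + a*(2*r - 4) + 2*r - 2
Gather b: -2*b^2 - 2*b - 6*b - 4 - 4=-2*b^2 - 8*b - 8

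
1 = 1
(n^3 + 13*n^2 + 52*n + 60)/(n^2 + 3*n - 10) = (n^2 + 8*n + 12)/(n - 2)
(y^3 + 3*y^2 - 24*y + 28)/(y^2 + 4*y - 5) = (y^3 + 3*y^2 - 24*y + 28)/(y^2 + 4*y - 5)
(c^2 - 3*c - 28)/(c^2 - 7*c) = (c + 4)/c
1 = 1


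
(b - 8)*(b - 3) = b^2 - 11*b + 24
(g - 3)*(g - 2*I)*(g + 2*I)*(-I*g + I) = -I*g^4 + 4*I*g^3 - 7*I*g^2 + 16*I*g - 12*I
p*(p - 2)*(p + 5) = p^3 + 3*p^2 - 10*p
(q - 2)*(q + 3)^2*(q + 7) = q^4 + 11*q^3 + 25*q^2 - 39*q - 126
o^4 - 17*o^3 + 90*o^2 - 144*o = o*(o - 8)*(o - 6)*(o - 3)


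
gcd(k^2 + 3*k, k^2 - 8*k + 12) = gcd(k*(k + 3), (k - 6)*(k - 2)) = 1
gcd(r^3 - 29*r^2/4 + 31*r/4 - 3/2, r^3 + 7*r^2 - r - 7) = r - 1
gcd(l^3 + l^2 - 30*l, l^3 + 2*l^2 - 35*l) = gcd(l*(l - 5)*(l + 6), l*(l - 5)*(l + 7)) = l^2 - 5*l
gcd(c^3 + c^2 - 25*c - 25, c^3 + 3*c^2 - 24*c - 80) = c - 5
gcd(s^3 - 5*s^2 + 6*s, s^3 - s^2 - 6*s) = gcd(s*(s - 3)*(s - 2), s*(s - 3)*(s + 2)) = s^2 - 3*s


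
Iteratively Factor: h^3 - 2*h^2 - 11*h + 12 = (h - 4)*(h^2 + 2*h - 3) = (h - 4)*(h + 3)*(h - 1)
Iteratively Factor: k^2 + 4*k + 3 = (k + 1)*(k + 3)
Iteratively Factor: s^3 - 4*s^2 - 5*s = (s)*(s^2 - 4*s - 5) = s*(s - 5)*(s + 1)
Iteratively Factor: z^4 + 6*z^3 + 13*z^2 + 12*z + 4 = (z + 1)*(z^3 + 5*z^2 + 8*z + 4) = (z + 1)*(z + 2)*(z^2 + 3*z + 2) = (z + 1)*(z + 2)^2*(z + 1)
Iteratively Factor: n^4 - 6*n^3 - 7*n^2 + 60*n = (n - 5)*(n^3 - n^2 - 12*n) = (n - 5)*(n - 4)*(n^2 + 3*n) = (n - 5)*(n - 4)*(n + 3)*(n)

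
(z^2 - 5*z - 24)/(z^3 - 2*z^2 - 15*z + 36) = (z^2 - 5*z - 24)/(z^3 - 2*z^2 - 15*z + 36)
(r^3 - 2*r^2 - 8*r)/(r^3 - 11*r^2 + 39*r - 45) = r*(r^2 - 2*r - 8)/(r^3 - 11*r^2 + 39*r - 45)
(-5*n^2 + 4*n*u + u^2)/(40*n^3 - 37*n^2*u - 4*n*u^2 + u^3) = 1/(-8*n + u)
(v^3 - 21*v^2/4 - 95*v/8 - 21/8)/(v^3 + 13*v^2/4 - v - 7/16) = 2*(2*v^2 - 11*v - 21)/(4*v^2 + 12*v - 7)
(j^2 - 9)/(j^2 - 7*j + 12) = (j + 3)/(j - 4)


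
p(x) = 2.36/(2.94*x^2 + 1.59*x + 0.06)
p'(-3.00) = 0.08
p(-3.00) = 0.11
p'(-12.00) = 0.00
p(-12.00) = 0.01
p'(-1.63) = 0.68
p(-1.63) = 0.45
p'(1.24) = -0.49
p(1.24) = 0.36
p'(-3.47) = 0.05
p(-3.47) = 0.08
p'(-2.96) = 0.08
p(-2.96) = 0.11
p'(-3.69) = 0.04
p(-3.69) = 0.07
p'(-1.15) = 2.72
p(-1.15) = 1.11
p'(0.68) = -2.11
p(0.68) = 0.94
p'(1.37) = -0.38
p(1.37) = 0.30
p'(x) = 2.36*(-5.88*x - 1.59)/(2.94*x^2 + 1.59*x + 0.06)^2 = (-13.8768*x - 3.7524)/(2.94*x^2 + 1.59*x + 0.06)^2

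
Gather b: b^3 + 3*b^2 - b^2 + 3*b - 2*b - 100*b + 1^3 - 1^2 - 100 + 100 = b^3 + 2*b^2 - 99*b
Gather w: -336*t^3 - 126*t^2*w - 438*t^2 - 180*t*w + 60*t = -336*t^3 - 438*t^2 + 60*t + w*(-126*t^2 - 180*t)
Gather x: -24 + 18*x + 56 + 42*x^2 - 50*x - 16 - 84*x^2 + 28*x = -42*x^2 - 4*x + 16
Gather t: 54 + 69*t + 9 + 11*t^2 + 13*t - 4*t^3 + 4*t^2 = -4*t^3 + 15*t^2 + 82*t + 63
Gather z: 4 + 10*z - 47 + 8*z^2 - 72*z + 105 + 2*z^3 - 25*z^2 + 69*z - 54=2*z^3 - 17*z^2 + 7*z + 8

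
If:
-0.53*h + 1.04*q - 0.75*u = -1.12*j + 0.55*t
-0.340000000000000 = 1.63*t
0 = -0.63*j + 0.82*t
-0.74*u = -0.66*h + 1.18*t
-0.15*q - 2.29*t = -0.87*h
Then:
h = -0.59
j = -0.27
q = -0.26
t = -0.21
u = -0.20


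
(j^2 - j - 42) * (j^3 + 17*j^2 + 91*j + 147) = j^5 + 16*j^4 + 32*j^3 - 658*j^2 - 3969*j - 6174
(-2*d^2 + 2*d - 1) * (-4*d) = 8*d^3 - 8*d^2 + 4*d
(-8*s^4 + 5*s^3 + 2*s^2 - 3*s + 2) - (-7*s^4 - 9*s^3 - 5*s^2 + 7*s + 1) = -s^4 + 14*s^3 + 7*s^2 - 10*s + 1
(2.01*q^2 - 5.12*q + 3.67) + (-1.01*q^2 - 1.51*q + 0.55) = 1.0*q^2 - 6.63*q + 4.22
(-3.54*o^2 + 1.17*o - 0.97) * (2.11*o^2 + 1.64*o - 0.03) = -7.4694*o^4 - 3.3369*o^3 - 0.0217000000000001*o^2 - 1.6259*o + 0.0291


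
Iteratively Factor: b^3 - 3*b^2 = (b)*(b^2 - 3*b) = b*(b - 3)*(b)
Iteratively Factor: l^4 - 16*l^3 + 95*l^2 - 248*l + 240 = (l - 3)*(l^3 - 13*l^2 + 56*l - 80) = (l - 4)*(l - 3)*(l^2 - 9*l + 20) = (l - 4)^2*(l - 3)*(l - 5)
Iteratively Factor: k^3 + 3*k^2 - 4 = (k - 1)*(k^2 + 4*k + 4) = (k - 1)*(k + 2)*(k + 2)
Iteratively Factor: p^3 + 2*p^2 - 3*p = (p - 1)*(p^2 + 3*p) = (p - 1)*(p + 3)*(p)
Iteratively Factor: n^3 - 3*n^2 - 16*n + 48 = (n - 3)*(n^2 - 16) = (n - 3)*(n + 4)*(n - 4)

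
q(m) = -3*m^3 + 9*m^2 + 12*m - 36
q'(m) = -9*m^2 + 18*m + 12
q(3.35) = -7.58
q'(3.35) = -28.70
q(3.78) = -24.07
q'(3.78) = -48.56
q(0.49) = -28.31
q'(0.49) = 18.66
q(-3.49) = 159.27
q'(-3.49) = -160.44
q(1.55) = -6.95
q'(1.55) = 18.28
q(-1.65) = -17.82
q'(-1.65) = -42.20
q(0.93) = -19.47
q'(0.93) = 20.96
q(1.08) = -16.32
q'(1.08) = 20.94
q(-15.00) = 11934.00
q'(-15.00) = -2283.00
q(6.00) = -288.00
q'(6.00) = -204.00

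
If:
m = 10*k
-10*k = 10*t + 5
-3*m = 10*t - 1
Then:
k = 3/10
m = 3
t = -4/5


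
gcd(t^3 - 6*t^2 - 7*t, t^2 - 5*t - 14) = t - 7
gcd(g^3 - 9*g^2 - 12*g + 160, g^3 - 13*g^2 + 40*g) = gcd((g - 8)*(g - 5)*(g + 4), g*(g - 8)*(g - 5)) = g^2 - 13*g + 40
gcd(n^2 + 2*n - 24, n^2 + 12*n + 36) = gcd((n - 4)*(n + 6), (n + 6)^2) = n + 6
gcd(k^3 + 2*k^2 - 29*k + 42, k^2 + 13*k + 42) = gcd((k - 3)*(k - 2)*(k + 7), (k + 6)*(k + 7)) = k + 7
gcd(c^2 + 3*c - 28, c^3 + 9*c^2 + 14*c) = c + 7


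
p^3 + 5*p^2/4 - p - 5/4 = (p - 1)*(p + 1)*(p + 5/4)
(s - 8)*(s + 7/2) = s^2 - 9*s/2 - 28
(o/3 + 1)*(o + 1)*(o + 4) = o^3/3 + 8*o^2/3 + 19*o/3 + 4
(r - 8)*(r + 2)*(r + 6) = r^3 - 52*r - 96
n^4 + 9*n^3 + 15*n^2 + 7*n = n*(n + 1)^2*(n + 7)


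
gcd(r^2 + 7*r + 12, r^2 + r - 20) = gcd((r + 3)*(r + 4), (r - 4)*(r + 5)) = 1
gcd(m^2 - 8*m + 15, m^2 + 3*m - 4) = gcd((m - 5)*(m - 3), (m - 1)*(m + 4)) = 1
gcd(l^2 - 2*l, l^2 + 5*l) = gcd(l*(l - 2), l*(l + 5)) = l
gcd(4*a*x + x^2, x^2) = x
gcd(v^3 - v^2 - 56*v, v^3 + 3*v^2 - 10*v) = v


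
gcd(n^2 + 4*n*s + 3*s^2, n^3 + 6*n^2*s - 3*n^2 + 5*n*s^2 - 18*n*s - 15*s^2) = n + s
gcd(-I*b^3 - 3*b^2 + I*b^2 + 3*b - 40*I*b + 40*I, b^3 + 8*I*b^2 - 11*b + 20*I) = b + 5*I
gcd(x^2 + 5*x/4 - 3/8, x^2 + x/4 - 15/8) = x + 3/2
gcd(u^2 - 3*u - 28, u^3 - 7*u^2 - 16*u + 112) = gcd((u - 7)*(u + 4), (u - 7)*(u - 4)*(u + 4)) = u^2 - 3*u - 28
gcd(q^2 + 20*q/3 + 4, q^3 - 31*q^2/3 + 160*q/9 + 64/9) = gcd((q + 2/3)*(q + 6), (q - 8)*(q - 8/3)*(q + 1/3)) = 1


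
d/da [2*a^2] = 4*a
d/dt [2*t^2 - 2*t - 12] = 4*t - 2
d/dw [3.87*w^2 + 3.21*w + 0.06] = 7.74*w + 3.21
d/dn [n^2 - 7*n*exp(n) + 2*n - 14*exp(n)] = -7*n*exp(n) + 2*n - 21*exp(n) + 2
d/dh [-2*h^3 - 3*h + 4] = -6*h^2 - 3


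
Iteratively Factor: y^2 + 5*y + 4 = (y + 4)*(y + 1)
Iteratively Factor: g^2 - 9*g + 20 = (g - 4)*(g - 5)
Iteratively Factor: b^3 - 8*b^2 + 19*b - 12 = (b - 4)*(b^2 - 4*b + 3) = (b - 4)*(b - 1)*(b - 3)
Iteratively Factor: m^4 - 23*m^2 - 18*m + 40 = (m - 1)*(m^3 + m^2 - 22*m - 40) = (m - 1)*(m + 4)*(m^2 - 3*m - 10) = (m - 1)*(m + 2)*(m + 4)*(m - 5)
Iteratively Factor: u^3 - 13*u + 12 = (u - 3)*(u^2 + 3*u - 4) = (u - 3)*(u - 1)*(u + 4)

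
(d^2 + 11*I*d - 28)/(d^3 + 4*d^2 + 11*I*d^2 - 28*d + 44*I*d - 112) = 1/(d + 4)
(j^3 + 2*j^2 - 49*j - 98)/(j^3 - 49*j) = (j + 2)/j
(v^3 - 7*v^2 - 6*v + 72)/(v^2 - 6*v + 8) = (v^2 - 3*v - 18)/(v - 2)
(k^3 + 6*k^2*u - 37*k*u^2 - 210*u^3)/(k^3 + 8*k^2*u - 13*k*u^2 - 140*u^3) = (-k + 6*u)/(-k + 4*u)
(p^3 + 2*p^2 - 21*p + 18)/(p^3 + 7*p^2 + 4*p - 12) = (p - 3)/(p + 2)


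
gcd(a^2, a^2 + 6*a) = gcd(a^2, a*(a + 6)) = a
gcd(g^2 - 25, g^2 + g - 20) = g + 5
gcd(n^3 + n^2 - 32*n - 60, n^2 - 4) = n + 2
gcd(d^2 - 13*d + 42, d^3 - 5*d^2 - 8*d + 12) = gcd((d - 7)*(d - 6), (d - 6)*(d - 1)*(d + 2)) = d - 6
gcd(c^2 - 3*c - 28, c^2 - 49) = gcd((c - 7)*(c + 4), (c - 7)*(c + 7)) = c - 7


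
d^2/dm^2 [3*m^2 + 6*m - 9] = 6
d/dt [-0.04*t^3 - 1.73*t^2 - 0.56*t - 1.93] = -0.12*t^2 - 3.46*t - 0.56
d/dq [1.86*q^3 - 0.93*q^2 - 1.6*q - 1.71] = 5.58*q^2 - 1.86*q - 1.6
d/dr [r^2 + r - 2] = 2*r + 1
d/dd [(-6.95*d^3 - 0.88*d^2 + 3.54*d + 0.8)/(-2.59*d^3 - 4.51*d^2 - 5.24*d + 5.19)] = (29.0653*d^4 + 91.1732*d^3 - 81.4189*d^2 - 1.9184*d + 22.5646)/(6.7081*d^6 + 23.3618*d^5 + 47.4833*d^4 + 20.3806*d^3 - 19.3562*d^2 - 54.3912*d + 26.9361)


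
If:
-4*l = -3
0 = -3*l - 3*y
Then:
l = 3/4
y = -3/4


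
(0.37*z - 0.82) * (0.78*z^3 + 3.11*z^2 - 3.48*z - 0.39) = 0.2886*z^4 + 0.5111*z^3 - 3.8378*z^2 + 2.7093*z + 0.3198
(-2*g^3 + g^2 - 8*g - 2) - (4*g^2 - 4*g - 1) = -2*g^3 - 3*g^2 - 4*g - 1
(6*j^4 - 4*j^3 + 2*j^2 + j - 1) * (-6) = -36*j^4 + 24*j^3 - 12*j^2 - 6*j + 6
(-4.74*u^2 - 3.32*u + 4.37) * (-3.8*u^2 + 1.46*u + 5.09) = 18.012*u^4 + 5.6956*u^3 - 45.5798*u^2 - 10.5186*u + 22.2433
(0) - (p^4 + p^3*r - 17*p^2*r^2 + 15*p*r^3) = -p^4 - p^3*r + 17*p^2*r^2 - 15*p*r^3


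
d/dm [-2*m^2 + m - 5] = 1 - 4*m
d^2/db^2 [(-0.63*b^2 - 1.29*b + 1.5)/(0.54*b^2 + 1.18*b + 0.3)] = (2.22044604925031e-16*b^4 + 0.0505440000000013*b^3 + 3.23676*b^2 + 6.98868*b + 4.49112)/(0.157464*b^6 + 1.032264*b^5 + 2.518128*b^4 + 2.789992*b^3 + 1.39896*b^2 + 0.3186*b + 0.027)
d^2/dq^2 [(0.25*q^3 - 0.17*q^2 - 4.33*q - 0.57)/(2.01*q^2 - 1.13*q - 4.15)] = (-30.950308*q^3 - 15.291222*q^2 - 183.110574*q + 23.790444)/(8.120601*q^6 - 13.695939*q^5 - 42.599538*q^4 + 55.112473*q^3 + 87.95427*q^2 - 58.384275*q - 71.473375)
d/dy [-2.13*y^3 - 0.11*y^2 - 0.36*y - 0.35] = -6.39*y^2 - 0.22*y - 0.36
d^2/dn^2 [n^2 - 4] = 2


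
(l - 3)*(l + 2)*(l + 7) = l^3 + 6*l^2 - 13*l - 42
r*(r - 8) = r^2 - 8*r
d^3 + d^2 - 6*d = d*(d - 2)*(d + 3)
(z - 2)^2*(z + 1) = z^3 - 3*z^2 + 4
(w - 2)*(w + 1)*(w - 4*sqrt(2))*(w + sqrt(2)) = w^4 - 3*sqrt(2)*w^3 - w^3 - 10*w^2 + 3*sqrt(2)*w^2 + 8*w + 6*sqrt(2)*w + 16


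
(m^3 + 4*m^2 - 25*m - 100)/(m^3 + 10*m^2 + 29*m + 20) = (m - 5)/(m + 1)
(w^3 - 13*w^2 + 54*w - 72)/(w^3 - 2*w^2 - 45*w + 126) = (w - 4)/(w + 7)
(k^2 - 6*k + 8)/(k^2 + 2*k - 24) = (k - 2)/(k + 6)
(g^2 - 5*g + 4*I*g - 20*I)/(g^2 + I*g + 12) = (g - 5)/(g - 3*I)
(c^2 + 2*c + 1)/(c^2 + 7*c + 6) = (c + 1)/(c + 6)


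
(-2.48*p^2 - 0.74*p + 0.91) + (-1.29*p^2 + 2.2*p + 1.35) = -3.77*p^2 + 1.46*p + 2.26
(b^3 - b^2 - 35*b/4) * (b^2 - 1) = b^5 - b^4 - 39*b^3/4 + b^2 + 35*b/4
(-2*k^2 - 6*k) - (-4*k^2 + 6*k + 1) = 2*k^2 - 12*k - 1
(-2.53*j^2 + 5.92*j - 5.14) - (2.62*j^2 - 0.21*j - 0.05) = -5.15*j^2 + 6.13*j - 5.09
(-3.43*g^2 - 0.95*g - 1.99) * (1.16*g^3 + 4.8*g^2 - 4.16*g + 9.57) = -3.9788*g^5 - 17.566*g^4 + 7.4004*g^3 - 38.4251*g^2 - 0.8131*g - 19.0443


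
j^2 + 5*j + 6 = (j + 2)*(j + 3)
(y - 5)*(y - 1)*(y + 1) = y^3 - 5*y^2 - y + 5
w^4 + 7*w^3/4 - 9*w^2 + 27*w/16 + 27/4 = (w - 3/2)^2*(w + 3/4)*(w + 4)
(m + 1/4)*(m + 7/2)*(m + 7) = m^3 + 43*m^2/4 + 217*m/8 + 49/8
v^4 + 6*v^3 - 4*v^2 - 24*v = v*(v - 2)*(v + 2)*(v + 6)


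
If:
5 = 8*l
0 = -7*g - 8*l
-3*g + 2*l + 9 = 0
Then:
No Solution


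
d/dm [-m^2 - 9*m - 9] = -2*m - 9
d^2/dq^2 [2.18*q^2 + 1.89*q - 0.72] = 4.36000000000000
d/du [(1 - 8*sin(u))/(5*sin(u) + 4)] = -37*cos(u)/(5*sin(u) + 4)^2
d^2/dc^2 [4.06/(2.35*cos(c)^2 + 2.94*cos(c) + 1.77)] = (-89.6854*(1 - cos(c)^2)^2 - 84.1516200000001*cos(c)^3 - 12.385436*cos(c)^2 + 189.430668*cos(c) + 126.096292)/(2.35*cos(c)^2 + 2.94*cos(c) + 1.77)^3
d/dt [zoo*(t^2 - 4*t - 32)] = zoo*(t - 2)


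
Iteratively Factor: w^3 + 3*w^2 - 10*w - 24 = (w + 2)*(w^2 + w - 12) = (w - 3)*(w + 2)*(w + 4)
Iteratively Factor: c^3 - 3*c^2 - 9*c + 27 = (c - 3)*(c^2 - 9) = (c - 3)^2*(c + 3)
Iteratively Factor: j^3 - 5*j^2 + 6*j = (j)*(j^2 - 5*j + 6) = j*(j - 2)*(j - 3)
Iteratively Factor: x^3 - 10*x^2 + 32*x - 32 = (x - 4)*(x^2 - 6*x + 8) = (x - 4)^2*(x - 2)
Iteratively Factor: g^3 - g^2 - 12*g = (g)*(g^2 - g - 12) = g*(g + 3)*(g - 4)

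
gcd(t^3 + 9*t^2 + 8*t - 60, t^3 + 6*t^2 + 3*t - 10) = t + 5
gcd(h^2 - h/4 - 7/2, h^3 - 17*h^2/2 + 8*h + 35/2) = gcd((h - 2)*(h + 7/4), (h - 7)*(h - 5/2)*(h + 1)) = 1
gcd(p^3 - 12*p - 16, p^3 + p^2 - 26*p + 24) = p - 4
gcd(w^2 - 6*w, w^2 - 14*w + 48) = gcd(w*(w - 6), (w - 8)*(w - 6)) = w - 6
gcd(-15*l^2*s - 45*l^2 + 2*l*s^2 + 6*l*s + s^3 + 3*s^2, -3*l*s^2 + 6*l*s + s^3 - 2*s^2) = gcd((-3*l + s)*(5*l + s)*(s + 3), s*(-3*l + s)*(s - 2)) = -3*l + s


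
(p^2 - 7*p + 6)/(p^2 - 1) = (p - 6)/(p + 1)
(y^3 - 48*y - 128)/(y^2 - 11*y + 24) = (y^2 + 8*y + 16)/(y - 3)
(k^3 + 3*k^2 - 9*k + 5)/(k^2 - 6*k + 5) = (k^2 + 4*k - 5)/(k - 5)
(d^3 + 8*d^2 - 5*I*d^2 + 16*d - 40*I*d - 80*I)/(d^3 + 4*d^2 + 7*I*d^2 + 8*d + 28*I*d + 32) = (d^2 + d*(4 - 5*I) - 20*I)/(d^2 + 7*I*d + 8)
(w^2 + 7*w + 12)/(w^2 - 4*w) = (w^2 + 7*w + 12)/(w*(w - 4))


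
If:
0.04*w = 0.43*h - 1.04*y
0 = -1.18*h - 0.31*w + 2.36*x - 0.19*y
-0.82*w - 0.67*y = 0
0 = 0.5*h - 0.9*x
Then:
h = 0.00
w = 0.00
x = 0.00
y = 0.00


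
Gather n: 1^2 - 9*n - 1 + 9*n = 0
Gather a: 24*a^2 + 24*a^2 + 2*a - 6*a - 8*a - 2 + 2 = 48*a^2 - 12*a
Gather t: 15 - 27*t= 15 - 27*t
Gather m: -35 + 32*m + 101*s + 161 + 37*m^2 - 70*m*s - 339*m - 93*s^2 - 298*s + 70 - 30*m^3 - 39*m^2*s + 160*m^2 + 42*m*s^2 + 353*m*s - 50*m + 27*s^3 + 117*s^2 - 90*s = -30*m^3 + m^2*(197 - 39*s) + m*(42*s^2 + 283*s - 357) + 27*s^3 + 24*s^2 - 287*s + 196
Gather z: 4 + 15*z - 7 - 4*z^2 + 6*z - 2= -4*z^2 + 21*z - 5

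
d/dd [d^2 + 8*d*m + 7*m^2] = 2*d + 8*m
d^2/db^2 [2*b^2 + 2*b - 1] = 4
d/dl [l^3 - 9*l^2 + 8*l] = 3*l^2 - 18*l + 8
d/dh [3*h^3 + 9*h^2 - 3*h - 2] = 9*h^2 + 18*h - 3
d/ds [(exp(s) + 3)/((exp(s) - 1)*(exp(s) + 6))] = (-exp(2*s) - 6*exp(s) - 21)*exp(s)/(exp(4*s) + 10*exp(3*s) + 13*exp(2*s) - 60*exp(s) + 36)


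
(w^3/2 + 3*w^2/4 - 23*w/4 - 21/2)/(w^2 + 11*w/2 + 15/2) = (2*w^2 - 3*w - 14)/(2*(2*w + 5))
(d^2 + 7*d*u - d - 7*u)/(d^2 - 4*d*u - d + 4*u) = (-d - 7*u)/(-d + 4*u)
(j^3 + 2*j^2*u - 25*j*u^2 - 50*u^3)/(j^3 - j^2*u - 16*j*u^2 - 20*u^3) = (j + 5*u)/(j + 2*u)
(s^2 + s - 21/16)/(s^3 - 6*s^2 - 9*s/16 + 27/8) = (4*s + 7)/(4*s^2 - 21*s - 18)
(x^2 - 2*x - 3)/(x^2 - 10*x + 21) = (x + 1)/(x - 7)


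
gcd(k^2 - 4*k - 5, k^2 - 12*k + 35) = k - 5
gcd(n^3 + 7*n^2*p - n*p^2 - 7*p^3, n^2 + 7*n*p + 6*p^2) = n + p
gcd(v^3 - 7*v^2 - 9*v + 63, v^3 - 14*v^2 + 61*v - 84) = v^2 - 10*v + 21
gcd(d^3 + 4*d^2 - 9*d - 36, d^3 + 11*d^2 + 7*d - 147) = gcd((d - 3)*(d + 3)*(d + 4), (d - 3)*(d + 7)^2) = d - 3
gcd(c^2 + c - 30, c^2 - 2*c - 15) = c - 5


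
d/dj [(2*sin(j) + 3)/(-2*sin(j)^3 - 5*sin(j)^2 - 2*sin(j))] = 2*(18*sin(j) - sin(3*j) - 7*cos(2*j) + 10)*cos(j)/((sin(j) + 2)^2*(2*sin(j) + 1)^2*sin(j)^2)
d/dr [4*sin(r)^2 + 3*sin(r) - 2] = (8*sin(r) + 3)*cos(r)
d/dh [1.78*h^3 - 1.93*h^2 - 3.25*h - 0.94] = 5.34*h^2 - 3.86*h - 3.25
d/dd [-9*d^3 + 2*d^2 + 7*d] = -27*d^2 + 4*d + 7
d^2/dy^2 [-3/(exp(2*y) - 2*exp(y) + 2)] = 6*(-4*(1 - exp(y))^2*exp(y) + (2*exp(y) - 1)*(exp(2*y) - 2*exp(y) + 2))*exp(y)/(exp(2*y) - 2*exp(y) + 2)^3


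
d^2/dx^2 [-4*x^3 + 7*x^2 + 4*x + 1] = 14 - 24*x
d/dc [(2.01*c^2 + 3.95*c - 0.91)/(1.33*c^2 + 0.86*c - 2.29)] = (-3.5249*c^2 - 6.7852*c - 8.2629)/(1.7689*c^4 + 2.2876*c^3 - 5.3518*c^2 - 3.9388*c + 5.2441)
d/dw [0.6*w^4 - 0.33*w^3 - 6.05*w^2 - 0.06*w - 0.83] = 2.4*w^3 - 0.99*w^2 - 12.1*w - 0.06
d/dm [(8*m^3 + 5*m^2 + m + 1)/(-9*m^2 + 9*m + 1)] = 2*(-36*m^4 + 72*m^3 + 39*m^2 + 14*m - 4)/(81*m^4 - 162*m^3 + 63*m^2 + 18*m + 1)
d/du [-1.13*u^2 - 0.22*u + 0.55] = -2.26*u - 0.22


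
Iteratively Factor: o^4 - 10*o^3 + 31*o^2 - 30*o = (o - 2)*(o^3 - 8*o^2 + 15*o) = (o - 5)*(o - 2)*(o^2 - 3*o) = (o - 5)*(o - 3)*(o - 2)*(o)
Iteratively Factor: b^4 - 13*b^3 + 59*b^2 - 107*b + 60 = (b - 4)*(b^3 - 9*b^2 + 23*b - 15) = (b - 4)*(b - 3)*(b^2 - 6*b + 5) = (b - 4)*(b - 3)*(b - 1)*(b - 5)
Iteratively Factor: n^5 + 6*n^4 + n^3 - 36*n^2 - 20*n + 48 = (n - 2)*(n^4 + 8*n^3 + 17*n^2 - 2*n - 24) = (n - 2)*(n + 4)*(n^3 + 4*n^2 + n - 6) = (n - 2)*(n - 1)*(n + 4)*(n^2 + 5*n + 6) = (n - 2)*(n - 1)*(n + 3)*(n + 4)*(n + 2)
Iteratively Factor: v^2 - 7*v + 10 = (v - 5)*(v - 2)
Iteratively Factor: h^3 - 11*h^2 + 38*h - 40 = (h - 5)*(h^2 - 6*h + 8) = (h - 5)*(h - 4)*(h - 2)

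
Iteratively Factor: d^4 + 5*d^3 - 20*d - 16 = (d + 1)*(d^3 + 4*d^2 - 4*d - 16) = (d - 2)*(d + 1)*(d^2 + 6*d + 8) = (d - 2)*(d + 1)*(d + 2)*(d + 4)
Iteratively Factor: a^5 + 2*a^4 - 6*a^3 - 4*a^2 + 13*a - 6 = (a - 1)*(a^4 + 3*a^3 - 3*a^2 - 7*a + 6) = (a - 1)*(a + 2)*(a^3 + a^2 - 5*a + 3) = (a - 1)^2*(a + 2)*(a^2 + 2*a - 3) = (a - 1)^2*(a + 2)*(a + 3)*(a - 1)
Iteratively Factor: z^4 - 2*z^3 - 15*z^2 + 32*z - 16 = (z - 1)*(z^3 - z^2 - 16*z + 16) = (z - 1)^2*(z^2 - 16) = (z - 1)^2*(z + 4)*(z - 4)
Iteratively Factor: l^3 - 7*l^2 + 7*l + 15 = (l - 5)*(l^2 - 2*l - 3) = (l - 5)*(l - 3)*(l + 1)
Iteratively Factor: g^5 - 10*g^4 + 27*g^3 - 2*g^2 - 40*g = (g - 5)*(g^4 - 5*g^3 + 2*g^2 + 8*g) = g*(g - 5)*(g^3 - 5*g^2 + 2*g + 8) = g*(g - 5)*(g - 4)*(g^2 - g - 2) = g*(g - 5)*(g - 4)*(g + 1)*(g - 2)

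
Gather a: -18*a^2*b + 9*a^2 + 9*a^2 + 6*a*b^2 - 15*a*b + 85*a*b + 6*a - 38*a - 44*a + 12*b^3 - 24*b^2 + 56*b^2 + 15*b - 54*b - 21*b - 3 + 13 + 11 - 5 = a^2*(18 - 18*b) + a*(6*b^2 + 70*b - 76) + 12*b^3 + 32*b^2 - 60*b + 16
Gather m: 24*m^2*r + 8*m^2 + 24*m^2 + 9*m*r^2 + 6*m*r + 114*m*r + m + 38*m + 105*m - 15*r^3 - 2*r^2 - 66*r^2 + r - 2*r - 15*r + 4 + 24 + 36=m^2*(24*r + 32) + m*(9*r^2 + 120*r + 144) - 15*r^3 - 68*r^2 - 16*r + 64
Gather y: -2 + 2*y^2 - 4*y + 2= 2*y^2 - 4*y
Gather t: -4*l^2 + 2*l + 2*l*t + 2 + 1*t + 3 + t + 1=-4*l^2 + 2*l + t*(2*l + 2) + 6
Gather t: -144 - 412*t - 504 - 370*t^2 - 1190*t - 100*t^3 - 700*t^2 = -100*t^3 - 1070*t^2 - 1602*t - 648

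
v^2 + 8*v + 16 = (v + 4)^2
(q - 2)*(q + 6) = q^2 + 4*q - 12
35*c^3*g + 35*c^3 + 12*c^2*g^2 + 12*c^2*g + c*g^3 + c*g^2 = (5*c + g)*(7*c + g)*(c*g + c)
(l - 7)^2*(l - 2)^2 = l^4 - 18*l^3 + 109*l^2 - 252*l + 196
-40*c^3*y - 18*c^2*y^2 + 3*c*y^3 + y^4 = y*(-4*c + y)*(2*c + y)*(5*c + y)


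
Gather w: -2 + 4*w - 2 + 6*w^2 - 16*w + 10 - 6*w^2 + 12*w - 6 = 0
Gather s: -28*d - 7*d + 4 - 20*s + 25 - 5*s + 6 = -35*d - 25*s + 35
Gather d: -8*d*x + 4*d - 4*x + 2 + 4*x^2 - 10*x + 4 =d*(4 - 8*x) + 4*x^2 - 14*x + 6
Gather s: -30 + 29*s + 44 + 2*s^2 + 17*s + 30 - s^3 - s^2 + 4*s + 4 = -s^3 + s^2 + 50*s + 48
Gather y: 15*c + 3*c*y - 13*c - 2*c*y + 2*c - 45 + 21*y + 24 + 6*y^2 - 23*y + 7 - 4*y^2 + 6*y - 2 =4*c + 2*y^2 + y*(c + 4) - 16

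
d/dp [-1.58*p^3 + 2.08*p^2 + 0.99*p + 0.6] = -4.74*p^2 + 4.16*p + 0.99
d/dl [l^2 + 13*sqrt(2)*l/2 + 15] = 2*l + 13*sqrt(2)/2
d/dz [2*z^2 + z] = 4*z + 1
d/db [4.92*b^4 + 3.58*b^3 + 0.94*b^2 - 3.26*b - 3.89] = 19.68*b^3 + 10.74*b^2 + 1.88*b - 3.26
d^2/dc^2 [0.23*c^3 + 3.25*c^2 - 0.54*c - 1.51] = 1.38*c + 6.5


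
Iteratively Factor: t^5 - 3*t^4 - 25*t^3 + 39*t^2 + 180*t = (t)*(t^4 - 3*t^3 - 25*t^2 + 39*t + 180) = t*(t - 4)*(t^3 + t^2 - 21*t - 45) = t*(t - 4)*(t + 3)*(t^2 - 2*t - 15) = t*(t - 4)*(t + 3)^2*(t - 5)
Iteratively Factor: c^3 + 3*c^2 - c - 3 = (c - 1)*(c^2 + 4*c + 3) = (c - 1)*(c + 1)*(c + 3)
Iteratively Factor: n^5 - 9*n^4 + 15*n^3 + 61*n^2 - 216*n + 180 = (n - 3)*(n^4 - 6*n^3 - 3*n^2 + 52*n - 60) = (n - 3)*(n - 2)*(n^3 - 4*n^2 - 11*n + 30) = (n - 3)*(n - 2)^2*(n^2 - 2*n - 15) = (n - 5)*(n - 3)*(n - 2)^2*(n + 3)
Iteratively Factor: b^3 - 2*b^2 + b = (b - 1)*(b^2 - b) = (b - 1)^2*(b)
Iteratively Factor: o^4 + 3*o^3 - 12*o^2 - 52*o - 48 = (o + 2)*(o^3 + o^2 - 14*o - 24) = (o + 2)*(o + 3)*(o^2 - 2*o - 8) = (o + 2)^2*(o + 3)*(o - 4)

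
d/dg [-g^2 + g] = 1 - 2*g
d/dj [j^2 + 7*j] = 2*j + 7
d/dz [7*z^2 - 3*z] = 14*z - 3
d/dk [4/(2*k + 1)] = -8/(2*k + 1)^2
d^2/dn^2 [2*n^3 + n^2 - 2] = 12*n + 2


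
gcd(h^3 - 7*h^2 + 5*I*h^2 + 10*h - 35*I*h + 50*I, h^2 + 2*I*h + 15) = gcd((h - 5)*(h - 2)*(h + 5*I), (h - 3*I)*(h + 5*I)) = h + 5*I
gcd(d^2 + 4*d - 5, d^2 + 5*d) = d + 5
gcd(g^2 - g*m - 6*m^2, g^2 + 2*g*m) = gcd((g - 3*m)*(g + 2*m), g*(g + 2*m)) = g + 2*m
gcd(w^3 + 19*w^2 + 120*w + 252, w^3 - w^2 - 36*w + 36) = w + 6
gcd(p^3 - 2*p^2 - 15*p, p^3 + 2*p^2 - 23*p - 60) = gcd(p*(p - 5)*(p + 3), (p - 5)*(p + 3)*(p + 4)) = p^2 - 2*p - 15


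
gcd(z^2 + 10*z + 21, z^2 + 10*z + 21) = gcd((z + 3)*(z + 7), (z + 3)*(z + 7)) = z^2 + 10*z + 21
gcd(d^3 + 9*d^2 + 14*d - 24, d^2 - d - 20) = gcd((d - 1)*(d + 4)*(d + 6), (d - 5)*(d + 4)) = d + 4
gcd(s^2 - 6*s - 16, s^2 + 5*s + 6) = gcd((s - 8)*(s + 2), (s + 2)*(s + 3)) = s + 2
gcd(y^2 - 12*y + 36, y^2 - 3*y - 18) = y - 6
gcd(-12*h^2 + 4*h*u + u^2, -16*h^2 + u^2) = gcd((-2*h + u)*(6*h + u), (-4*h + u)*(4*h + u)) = 1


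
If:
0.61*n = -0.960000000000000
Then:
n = -1.57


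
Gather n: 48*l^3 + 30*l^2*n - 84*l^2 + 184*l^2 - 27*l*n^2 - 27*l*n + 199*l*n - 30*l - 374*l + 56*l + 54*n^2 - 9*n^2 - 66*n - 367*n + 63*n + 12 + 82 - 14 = 48*l^3 + 100*l^2 - 348*l + n^2*(45 - 27*l) + n*(30*l^2 + 172*l - 370) + 80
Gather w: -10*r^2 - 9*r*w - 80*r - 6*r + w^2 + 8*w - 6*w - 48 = -10*r^2 - 86*r + w^2 + w*(2 - 9*r) - 48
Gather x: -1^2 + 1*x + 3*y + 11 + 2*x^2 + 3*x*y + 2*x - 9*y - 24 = 2*x^2 + x*(3*y + 3) - 6*y - 14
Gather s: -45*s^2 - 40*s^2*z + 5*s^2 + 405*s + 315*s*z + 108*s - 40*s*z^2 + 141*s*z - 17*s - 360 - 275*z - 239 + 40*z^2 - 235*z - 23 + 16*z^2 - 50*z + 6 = s^2*(-40*z - 40) + s*(-40*z^2 + 456*z + 496) + 56*z^2 - 560*z - 616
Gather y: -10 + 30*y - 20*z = 30*y - 20*z - 10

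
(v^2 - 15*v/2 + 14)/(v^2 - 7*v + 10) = (v^2 - 15*v/2 + 14)/(v^2 - 7*v + 10)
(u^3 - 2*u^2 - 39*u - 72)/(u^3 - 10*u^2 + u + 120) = (u + 3)/(u - 5)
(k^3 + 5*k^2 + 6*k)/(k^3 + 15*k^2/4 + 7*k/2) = 4*(k + 3)/(4*k + 7)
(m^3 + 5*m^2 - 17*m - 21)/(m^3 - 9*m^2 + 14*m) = (m^3 + 5*m^2 - 17*m - 21)/(m*(m^2 - 9*m + 14))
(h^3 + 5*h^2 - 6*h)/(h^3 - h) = (h + 6)/(h + 1)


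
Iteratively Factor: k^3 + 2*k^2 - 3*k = (k + 3)*(k^2 - k) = k*(k + 3)*(k - 1)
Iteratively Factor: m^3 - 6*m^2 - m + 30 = (m - 3)*(m^2 - 3*m - 10) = (m - 3)*(m + 2)*(m - 5)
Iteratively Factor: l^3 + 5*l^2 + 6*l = (l)*(l^2 + 5*l + 6) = l*(l + 3)*(l + 2)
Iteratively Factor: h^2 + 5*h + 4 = (h + 4)*(h + 1)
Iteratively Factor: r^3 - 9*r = (r + 3)*(r^2 - 3*r) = (r - 3)*(r + 3)*(r)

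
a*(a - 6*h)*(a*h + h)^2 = a^4*h^2 - 6*a^3*h^3 + 2*a^3*h^2 - 12*a^2*h^3 + a^2*h^2 - 6*a*h^3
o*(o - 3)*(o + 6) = o^3 + 3*o^2 - 18*o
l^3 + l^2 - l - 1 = (l - 1)*(l + 1)^2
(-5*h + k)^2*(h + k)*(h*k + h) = 25*h^4*k + 25*h^4 + 15*h^3*k^2 + 15*h^3*k - 9*h^2*k^3 - 9*h^2*k^2 + h*k^4 + h*k^3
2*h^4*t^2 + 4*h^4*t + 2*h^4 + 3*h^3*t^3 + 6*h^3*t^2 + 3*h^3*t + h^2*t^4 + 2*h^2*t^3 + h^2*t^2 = (h + t)*(2*h + t)*(h*t + h)^2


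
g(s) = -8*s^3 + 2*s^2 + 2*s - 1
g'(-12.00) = -3502.00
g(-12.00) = 14087.00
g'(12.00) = -3406.00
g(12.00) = -13513.00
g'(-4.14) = -425.91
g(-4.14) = 592.66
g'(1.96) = -82.36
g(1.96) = -49.63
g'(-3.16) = -250.29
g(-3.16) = 265.09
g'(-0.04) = 1.80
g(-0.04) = -1.08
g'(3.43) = -266.64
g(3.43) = -293.44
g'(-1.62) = -67.47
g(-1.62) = 35.02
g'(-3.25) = -264.50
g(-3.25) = 288.25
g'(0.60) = -4.24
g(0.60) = -0.81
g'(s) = -24*s^2 + 4*s + 2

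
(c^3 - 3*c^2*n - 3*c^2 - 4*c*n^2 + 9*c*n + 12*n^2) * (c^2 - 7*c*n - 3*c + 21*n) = c^5 - 10*c^4*n - 6*c^4 + 17*c^3*n^2 + 60*c^3*n + 9*c^3 + 28*c^2*n^3 - 102*c^2*n^2 - 90*c^2*n - 168*c*n^3 + 153*c*n^2 + 252*n^3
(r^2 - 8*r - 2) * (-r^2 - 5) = -r^4 + 8*r^3 - 3*r^2 + 40*r + 10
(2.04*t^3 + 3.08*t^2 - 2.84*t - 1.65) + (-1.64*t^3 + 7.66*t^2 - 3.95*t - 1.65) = 0.4*t^3 + 10.74*t^2 - 6.79*t - 3.3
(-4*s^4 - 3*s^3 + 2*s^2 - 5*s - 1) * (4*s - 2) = -16*s^5 - 4*s^4 + 14*s^3 - 24*s^2 + 6*s + 2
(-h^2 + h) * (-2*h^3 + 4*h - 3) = 2*h^5 - 2*h^4 - 4*h^3 + 7*h^2 - 3*h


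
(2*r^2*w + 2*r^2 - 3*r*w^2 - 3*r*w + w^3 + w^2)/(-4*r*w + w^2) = (-2*r^2*w - 2*r^2 + 3*r*w^2 + 3*r*w - w^3 - w^2)/(w*(4*r - w))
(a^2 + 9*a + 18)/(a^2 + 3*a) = (a + 6)/a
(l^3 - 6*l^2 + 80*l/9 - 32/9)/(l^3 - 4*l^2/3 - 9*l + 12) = (3*l^2 - 14*l + 8)/(3*(l^2 - 9))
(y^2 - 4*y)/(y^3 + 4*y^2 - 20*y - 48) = y/(y^2 + 8*y + 12)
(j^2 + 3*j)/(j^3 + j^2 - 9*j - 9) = j/(j^2 - 2*j - 3)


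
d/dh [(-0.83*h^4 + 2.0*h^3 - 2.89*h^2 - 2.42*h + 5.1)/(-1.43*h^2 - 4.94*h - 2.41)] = (2.3738*h^5 + 9.4406*h^4 - 11.7588*h^3 - 3.644*h^2 + 28.5158*h + 31.0262)/(2.0449*h^4 + 14.1284*h^3 + 31.2962*h^2 + 23.8108*h + 5.8081)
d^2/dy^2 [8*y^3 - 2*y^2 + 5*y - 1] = 48*y - 4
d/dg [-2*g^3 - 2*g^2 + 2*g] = -6*g^2 - 4*g + 2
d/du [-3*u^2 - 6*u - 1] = -6*u - 6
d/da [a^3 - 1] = 3*a^2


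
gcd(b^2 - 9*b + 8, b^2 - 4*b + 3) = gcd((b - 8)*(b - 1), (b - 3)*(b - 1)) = b - 1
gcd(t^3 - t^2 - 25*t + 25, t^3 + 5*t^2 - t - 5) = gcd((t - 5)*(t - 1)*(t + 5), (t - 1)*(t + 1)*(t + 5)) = t^2 + 4*t - 5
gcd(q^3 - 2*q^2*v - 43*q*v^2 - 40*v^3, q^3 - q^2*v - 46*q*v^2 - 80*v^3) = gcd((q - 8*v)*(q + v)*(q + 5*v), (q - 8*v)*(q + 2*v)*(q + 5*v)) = q^2 - 3*q*v - 40*v^2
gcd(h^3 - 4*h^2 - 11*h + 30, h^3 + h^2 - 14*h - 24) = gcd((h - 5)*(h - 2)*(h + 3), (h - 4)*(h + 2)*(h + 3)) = h + 3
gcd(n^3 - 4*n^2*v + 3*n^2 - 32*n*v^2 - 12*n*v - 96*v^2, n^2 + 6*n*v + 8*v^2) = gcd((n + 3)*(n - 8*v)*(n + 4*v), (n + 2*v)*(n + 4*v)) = n + 4*v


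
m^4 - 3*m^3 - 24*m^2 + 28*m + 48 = (m - 6)*(m - 2)*(m + 1)*(m + 4)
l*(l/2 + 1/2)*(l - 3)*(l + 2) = l^4/2 - 7*l^2/2 - 3*l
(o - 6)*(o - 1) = o^2 - 7*o + 6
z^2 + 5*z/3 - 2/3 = (z - 1/3)*(z + 2)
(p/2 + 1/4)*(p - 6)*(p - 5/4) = p^3/2 - 27*p^2/8 + 31*p/16 + 15/8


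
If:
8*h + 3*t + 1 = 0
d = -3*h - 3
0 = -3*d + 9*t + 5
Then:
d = -26/5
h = 11/15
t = -103/45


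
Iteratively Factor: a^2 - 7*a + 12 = (a - 4)*(a - 3)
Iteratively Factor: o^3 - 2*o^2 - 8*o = (o)*(o^2 - 2*o - 8) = o*(o - 4)*(o + 2)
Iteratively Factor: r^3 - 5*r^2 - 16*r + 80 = (r + 4)*(r^2 - 9*r + 20) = (r - 5)*(r + 4)*(r - 4)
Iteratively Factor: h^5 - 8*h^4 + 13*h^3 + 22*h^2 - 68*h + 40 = (h + 2)*(h^4 - 10*h^3 + 33*h^2 - 44*h + 20) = (h - 2)*(h + 2)*(h^3 - 8*h^2 + 17*h - 10) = (h - 2)*(h - 1)*(h + 2)*(h^2 - 7*h + 10) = (h - 5)*(h - 2)*(h - 1)*(h + 2)*(h - 2)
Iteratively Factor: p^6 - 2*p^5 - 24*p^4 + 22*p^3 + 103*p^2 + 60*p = (p + 1)*(p^5 - 3*p^4 - 21*p^3 + 43*p^2 + 60*p) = p*(p + 1)*(p^4 - 3*p^3 - 21*p^2 + 43*p + 60) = p*(p - 3)*(p + 1)*(p^3 - 21*p - 20) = p*(p - 3)*(p + 1)^2*(p^2 - p - 20) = p*(p - 3)*(p + 1)^2*(p + 4)*(p - 5)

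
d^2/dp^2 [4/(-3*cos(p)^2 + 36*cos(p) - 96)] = 4*(4*sin(p)^4 - 18*sin(p)^2 + 429*cos(p) - 9*cos(3*p) - 210)/(3*(cos(p) - 8)^3*(cos(p) - 4)^3)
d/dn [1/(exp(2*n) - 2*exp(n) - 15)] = 2*(1 - exp(n))*exp(n)/(-exp(2*n) + 2*exp(n) + 15)^2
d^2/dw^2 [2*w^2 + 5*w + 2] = 4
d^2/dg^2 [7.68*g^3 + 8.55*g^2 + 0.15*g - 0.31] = 46.08*g + 17.1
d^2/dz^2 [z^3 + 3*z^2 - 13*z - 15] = 6*z + 6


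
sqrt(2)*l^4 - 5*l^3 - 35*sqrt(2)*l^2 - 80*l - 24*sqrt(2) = (l - 6*sqrt(2))*(l + sqrt(2))*(l + 2*sqrt(2))*(sqrt(2)*l + 1)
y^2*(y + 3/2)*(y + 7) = y^4 + 17*y^3/2 + 21*y^2/2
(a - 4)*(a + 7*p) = a^2 + 7*a*p - 4*a - 28*p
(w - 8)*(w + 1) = w^2 - 7*w - 8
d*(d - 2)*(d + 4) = d^3 + 2*d^2 - 8*d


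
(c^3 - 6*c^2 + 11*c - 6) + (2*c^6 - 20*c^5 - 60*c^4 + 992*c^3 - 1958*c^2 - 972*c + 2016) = 2*c^6 - 20*c^5 - 60*c^4 + 993*c^3 - 1964*c^2 - 961*c + 2010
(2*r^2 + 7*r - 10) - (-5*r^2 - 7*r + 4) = 7*r^2 + 14*r - 14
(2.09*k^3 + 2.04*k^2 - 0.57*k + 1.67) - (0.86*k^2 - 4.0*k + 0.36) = 2.09*k^3 + 1.18*k^2 + 3.43*k + 1.31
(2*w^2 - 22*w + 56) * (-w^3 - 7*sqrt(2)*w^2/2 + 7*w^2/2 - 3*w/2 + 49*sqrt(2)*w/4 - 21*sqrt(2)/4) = -2*w^5 - 7*sqrt(2)*w^4 + 29*w^4 - 136*w^3 + 203*sqrt(2)*w^3/2 - 476*sqrt(2)*w^2 + 229*w^2 - 84*w + 1603*sqrt(2)*w/2 - 294*sqrt(2)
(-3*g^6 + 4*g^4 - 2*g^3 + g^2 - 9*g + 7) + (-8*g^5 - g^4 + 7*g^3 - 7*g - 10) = -3*g^6 - 8*g^5 + 3*g^4 + 5*g^3 + g^2 - 16*g - 3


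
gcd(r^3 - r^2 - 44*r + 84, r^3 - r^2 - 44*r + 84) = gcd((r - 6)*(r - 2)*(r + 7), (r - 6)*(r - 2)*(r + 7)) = r^3 - r^2 - 44*r + 84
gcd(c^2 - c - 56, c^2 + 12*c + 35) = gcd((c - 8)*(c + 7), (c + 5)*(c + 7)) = c + 7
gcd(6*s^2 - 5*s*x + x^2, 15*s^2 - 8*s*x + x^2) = -3*s + x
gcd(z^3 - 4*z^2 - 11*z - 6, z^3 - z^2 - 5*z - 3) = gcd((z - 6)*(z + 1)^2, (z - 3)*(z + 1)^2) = z^2 + 2*z + 1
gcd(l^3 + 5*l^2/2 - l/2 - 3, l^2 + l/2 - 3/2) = l^2 + l/2 - 3/2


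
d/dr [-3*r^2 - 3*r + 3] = -6*r - 3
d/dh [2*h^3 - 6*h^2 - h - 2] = 6*h^2 - 12*h - 1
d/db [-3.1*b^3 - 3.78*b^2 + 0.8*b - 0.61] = -9.3*b^2 - 7.56*b + 0.8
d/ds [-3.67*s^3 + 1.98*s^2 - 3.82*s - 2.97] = -11.01*s^2 + 3.96*s - 3.82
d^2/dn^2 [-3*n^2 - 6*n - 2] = -6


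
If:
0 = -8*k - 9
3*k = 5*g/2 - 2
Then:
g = -11/20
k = -9/8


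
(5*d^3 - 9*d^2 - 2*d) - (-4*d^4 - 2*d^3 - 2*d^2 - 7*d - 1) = 4*d^4 + 7*d^3 - 7*d^2 + 5*d + 1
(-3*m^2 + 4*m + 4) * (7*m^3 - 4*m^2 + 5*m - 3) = -21*m^5 + 40*m^4 - 3*m^3 + 13*m^2 + 8*m - 12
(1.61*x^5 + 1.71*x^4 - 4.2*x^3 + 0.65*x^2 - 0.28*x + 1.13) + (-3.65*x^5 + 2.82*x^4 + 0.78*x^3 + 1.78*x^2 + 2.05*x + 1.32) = -2.04*x^5 + 4.53*x^4 - 3.42*x^3 + 2.43*x^2 + 1.77*x + 2.45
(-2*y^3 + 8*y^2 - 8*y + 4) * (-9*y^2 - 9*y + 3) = 18*y^5 - 54*y^4 - 6*y^3 + 60*y^2 - 60*y + 12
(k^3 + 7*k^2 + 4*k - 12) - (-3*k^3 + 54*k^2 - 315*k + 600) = 4*k^3 - 47*k^2 + 319*k - 612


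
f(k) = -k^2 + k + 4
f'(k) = 1 - 2*k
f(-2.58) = -5.24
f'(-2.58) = 6.16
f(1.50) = 3.25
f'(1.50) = -2.00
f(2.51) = 0.21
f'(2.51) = -4.02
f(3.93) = -7.51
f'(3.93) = -6.86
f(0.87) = 4.11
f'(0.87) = -0.74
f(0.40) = 4.24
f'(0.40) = 0.20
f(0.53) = 4.25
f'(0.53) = -0.06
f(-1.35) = 0.83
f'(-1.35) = 3.70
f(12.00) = -128.00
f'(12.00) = -23.00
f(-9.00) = -86.00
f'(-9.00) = 19.00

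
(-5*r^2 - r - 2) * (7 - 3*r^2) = 15*r^4 + 3*r^3 - 29*r^2 - 7*r - 14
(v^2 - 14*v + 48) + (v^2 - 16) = 2*v^2 - 14*v + 32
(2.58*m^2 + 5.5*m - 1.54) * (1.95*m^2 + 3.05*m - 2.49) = 5.031*m^4 + 18.594*m^3 + 7.3478*m^2 - 18.392*m + 3.8346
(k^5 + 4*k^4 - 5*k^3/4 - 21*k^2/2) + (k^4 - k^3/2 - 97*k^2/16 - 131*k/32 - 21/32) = k^5 + 5*k^4 - 7*k^3/4 - 265*k^2/16 - 131*k/32 - 21/32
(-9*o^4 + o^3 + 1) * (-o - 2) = 9*o^5 + 17*o^4 - 2*o^3 - o - 2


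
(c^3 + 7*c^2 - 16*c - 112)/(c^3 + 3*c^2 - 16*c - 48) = (c + 7)/(c + 3)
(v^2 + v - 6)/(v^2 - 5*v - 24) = (v - 2)/(v - 8)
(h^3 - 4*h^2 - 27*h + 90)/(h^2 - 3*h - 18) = (h^2 + 2*h - 15)/(h + 3)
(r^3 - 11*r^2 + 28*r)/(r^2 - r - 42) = r*(r - 4)/(r + 6)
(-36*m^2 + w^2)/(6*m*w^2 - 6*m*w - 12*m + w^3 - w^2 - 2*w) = (-6*m + w)/(w^2 - w - 2)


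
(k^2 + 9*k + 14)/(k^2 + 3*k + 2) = (k + 7)/(k + 1)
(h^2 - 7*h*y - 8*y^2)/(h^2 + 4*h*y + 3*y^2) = (h - 8*y)/(h + 3*y)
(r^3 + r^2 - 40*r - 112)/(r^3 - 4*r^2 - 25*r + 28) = (r + 4)/(r - 1)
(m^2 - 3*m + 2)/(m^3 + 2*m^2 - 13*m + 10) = 1/(m + 5)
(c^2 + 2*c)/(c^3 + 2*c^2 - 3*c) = (c + 2)/(c^2 + 2*c - 3)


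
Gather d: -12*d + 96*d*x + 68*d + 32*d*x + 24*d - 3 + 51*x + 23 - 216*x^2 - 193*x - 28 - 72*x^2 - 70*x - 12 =d*(128*x + 80) - 288*x^2 - 212*x - 20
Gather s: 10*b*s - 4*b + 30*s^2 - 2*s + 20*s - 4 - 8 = -4*b + 30*s^2 + s*(10*b + 18) - 12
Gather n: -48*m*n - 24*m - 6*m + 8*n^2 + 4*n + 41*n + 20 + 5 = -30*m + 8*n^2 + n*(45 - 48*m) + 25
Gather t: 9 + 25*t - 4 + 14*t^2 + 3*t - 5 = 14*t^2 + 28*t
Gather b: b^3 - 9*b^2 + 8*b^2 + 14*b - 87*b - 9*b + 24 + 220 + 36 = b^3 - b^2 - 82*b + 280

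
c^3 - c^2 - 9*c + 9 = (c - 3)*(c - 1)*(c + 3)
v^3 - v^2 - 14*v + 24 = (v - 3)*(v - 2)*(v + 4)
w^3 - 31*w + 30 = (w - 5)*(w - 1)*(w + 6)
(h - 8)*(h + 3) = h^2 - 5*h - 24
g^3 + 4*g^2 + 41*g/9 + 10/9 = (g + 1/3)*(g + 5/3)*(g + 2)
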